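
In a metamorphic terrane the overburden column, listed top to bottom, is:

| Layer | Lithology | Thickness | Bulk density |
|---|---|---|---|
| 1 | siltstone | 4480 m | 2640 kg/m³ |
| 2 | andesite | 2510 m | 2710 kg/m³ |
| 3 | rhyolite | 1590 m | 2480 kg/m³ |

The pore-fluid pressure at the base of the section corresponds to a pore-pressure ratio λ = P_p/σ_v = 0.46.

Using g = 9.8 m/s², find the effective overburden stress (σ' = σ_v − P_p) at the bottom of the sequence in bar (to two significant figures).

1200 bar

Overburden (lithostatic) stress σ_v:
siltstone: 2640 kg/m³ × 9.8 m/s² × 4480 m = 1.159×10^8 Pa = 115.9 MPa
andesite: 2710 kg/m³ × 9.8 m/s² × 2510 m = 6.666×10^7 Pa = 66.66 MPa
rhyolite: 2480 kg/m³ × 9.8 m/s² × 1590 m = 3.864×10^7 Pa = 38.64 MPa
Total = 115.9 + 66.66 + 38.64 = 221.21 MPa
Pore pressure P_p = λ·σ_v = 0.46 × 221.2 MPa = 101.8 MPa
Effective stress σ' = σ_v − P_p = 221.2 − 101.8 = 119.45 MPa = 1194.5 bar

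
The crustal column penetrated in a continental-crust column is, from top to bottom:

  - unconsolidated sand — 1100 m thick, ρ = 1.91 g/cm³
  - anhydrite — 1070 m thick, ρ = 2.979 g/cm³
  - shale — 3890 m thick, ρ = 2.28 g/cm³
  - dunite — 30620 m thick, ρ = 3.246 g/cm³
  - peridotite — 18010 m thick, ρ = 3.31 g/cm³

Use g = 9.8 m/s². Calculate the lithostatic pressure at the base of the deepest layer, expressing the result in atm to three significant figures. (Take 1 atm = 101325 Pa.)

unconsolidated sand: 1910 kg/m³ × 9.8 m/s² × 1100 m = 2.059×10^7 Pa = 203.2 atm
anhydrite: 2979 kg/m³ × 9.8 m/s² × 1070 m = 3.124×10^7 Pa = 308.3 atm
shale: 2280 kg/m³ × 9.8 m/s² × 3890 m = 8.692×10^7 Pa = 857.8 atm
dunite: 3246 kg/m³ × 9.8 m/s² × 30620 m = 9.740×10^8 Pa = 9613 atm
peridotite: 3310 kg/m³ × 9.8 m/s² × 18010 m = 5.842×10^8 Pa = 5766 atm
Total = 203.2 + 308.3 + 857.8 + 9613 + 5766 = 16748 atm

16700 atm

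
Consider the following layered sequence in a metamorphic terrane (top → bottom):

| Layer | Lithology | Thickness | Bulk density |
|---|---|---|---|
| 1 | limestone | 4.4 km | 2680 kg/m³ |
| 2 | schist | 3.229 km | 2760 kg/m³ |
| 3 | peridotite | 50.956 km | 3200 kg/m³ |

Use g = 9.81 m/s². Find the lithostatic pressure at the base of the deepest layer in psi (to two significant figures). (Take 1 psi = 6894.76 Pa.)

260000 psi

limestone: 2680 kg/m³ × 9.81 m/s² × 4400 m = 1.157×10^8 Pa = 16778 psi
schist: 2760 kg/m³ × 9.81 m/s² × 3229 m = 8.743×10^7 Pa = 12680 psi
peridotite: 3200 kg/m³ × 9.81 m/s² × 50956 m = 1.600×10^9 Pa = 2.320×10^5 psi
Total = 16778 + 12680 + 2.320×10^5 = 2.6146×10^5 psi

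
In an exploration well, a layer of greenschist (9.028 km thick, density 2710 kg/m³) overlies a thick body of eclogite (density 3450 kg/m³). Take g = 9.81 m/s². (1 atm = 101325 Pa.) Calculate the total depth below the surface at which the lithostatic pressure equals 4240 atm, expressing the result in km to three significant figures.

Pressure at base of upper layers: 2710×9.81×9028 = 2.400×10^8 Pa = 2369 atm
Remaining pressure to be supplied by eclogite: 4.296×10^8 − 2.400×10^8 = 1.896×10^8 Pa
Additional depth in eclogite = 1.896×10^8 Pa / (3450 kg/m³ × 9.81 m/s²) = 5602.3 m
Total depth = 9028 m + 5602.3 m = 14630 m
= 14.630 km

14.6 km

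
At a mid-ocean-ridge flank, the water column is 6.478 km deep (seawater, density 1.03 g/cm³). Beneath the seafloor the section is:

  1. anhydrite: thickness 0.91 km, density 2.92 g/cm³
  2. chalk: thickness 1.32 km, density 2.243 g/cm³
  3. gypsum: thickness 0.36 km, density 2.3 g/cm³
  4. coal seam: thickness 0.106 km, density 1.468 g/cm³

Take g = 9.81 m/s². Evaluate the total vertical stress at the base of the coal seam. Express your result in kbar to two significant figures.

seawater: 1030 kg/m³ × 9.81 m/s² × 6478 m = 6.546×10^7 Pa = 0.6546 kbar
anhydrite: 2920 kg/m³ × 9.81 m/s² × 910 m = 2.607×10^7 Pa = 0.2607 kbar
chalk: 2243 kg/m³ × 9.81 m/s² × 1320 m = 2.905×10^7 Pa = 0.2905 kbar
gypsum: 2300 kg/m³ × 9.81 m/s² × 360 m = 8.123×10^6 Pa = 0.08123 kbar
coal seam: 1468 kg/m³ × 9.81 m/s² × 106 m = 1.527×10^6 Pa = 0.01527 kbar
Total = 0.6546 + 0.2607 + 0.2905 + 0.08123 + 0.01527 = 1.3022 kbar

1.3 kbar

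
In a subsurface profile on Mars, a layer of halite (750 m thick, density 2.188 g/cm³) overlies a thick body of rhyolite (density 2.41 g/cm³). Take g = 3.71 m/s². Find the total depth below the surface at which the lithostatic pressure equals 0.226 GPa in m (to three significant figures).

25300 m

Pressure at base of upper layers: 2188×3.71×750 = 6.088×10^6 Pa = 6.088×10^-3 GPa
Remaining pressure to be supplied by rhyolite: 2.260×10^8 − 6.088×10^6 = 2.199×10^8 Pa
Additional depth in rhyolite = 2.199×10^8 Pa / (2410 kg/m³ × 3.71 m/s²) = 24596 m
Total depth = 750 m + 24596 m = 25346 m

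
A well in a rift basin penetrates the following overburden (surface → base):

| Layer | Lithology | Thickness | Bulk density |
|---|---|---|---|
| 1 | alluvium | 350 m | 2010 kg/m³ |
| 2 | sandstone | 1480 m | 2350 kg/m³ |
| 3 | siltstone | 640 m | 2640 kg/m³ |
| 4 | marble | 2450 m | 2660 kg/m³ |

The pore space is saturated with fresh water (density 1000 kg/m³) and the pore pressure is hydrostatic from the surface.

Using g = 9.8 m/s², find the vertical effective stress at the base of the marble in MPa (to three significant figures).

73.2 MPa

Overburden (lithostatic) stress σ_v:
alluvium: 2010 kg/m³ × 9.8 m/s² × 350 m = 6.894×10^6 Pa = 6.894 MPa
sandstone: 2350 kg/m³ × 9.8 m/s² × 1480 m = 3.408×10^7 Pa = 34.08 MPa
siltstone: 2640 kg/m³ × 9.8 m/s² × 640 m = 1.656×10^7 Pa = 16.56 MPa
marble: 2660 kg/m³ × 9.8 m/s² × 2450 m = 6.387×10^7 Pa = 63.87 MPa
Total = 6.894 + 34.08 + 16.56 + 63.87 = 121.40 MPa
Pore pressure P_p = 1000 kg/m³ × 9.8 m/s² × 4920 m = 4.822×10^7 Pa = 48.22 MPa
Effective stress σ' = σ_v − P_p = 121.4 − 48.22 = 73.187 MPa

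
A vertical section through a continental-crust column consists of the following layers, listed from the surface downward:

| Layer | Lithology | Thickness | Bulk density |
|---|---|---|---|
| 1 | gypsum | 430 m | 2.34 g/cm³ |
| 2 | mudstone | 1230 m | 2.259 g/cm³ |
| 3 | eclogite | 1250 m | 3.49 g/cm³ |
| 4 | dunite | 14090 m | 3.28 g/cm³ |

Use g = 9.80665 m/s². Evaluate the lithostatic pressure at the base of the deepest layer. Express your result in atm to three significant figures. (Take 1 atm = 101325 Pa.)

gypsum: 2340 kg/m³ × 9.80665 m/s² × 430 m = 9.867×10^6 Pa = 97.38 atm
mudstone: 2259 kg/m³ × 9.80665 m/s² × 1230 m = 2.725×10^7 Pa = 268.9 atm
eclogite: 3490 kg/m³ × 9.80665 m/s² × 1250 m = 4.278×10^7 Pa = 422.2 atm
dunite: 3280 kg/m³ × 9.80665 m/s² × 14090 m = 4.532×10^8 Pa = 4473 atm
Total = 97.38 + 268.9 + 422.2 + 4473 = 5261.4 atm

5260 atm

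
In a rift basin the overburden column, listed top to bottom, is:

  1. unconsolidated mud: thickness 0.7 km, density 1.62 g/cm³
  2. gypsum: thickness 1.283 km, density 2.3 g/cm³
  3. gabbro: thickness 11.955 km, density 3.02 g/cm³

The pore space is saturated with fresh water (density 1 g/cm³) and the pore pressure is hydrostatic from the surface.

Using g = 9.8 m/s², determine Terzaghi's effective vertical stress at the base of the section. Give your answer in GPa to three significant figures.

Overburden (lithostatic) stress σ_v:
unconsolidated mud: 1620 kg/m³ × 9.8 m/s² × 700 m = 1.111×10^7 Pa = 11.11 MPa
gypsum: 2300 kg/m³ × 9.8 m/s² × 1283 m = 2.892×10^7 Pa = 28.92 MPa
gabbro: 3020 kg/m³ × 9.8 m/s² × 11955 m = 3.538×10^8 Pa = 353.8 MPa
Total = 11.11 + 28.92 + 353.8 = 393.85 MPa
Pore pressure P_p = 1000 kg/m³ × 9.8 m/s² × 13938 m = 1.366×10^8 Pa = 136.6 MPa
Effective stress σ' = σ_v − P_p = 393.9 − 136.6 = 257.26 MPa = 0.25726 GPa

0.257 GPa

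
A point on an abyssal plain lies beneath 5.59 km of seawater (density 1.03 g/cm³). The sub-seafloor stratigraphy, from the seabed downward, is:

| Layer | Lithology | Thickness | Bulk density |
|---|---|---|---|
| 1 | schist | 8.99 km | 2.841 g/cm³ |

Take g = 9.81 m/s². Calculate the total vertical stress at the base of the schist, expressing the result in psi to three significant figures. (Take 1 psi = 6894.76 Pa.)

44500 psi

seawater: 1030 kg/m³ × 9.81 m/s² × 5590 m = 5.648×10^7 Pa = 8192 psi
schist: 2841 kg/m³ × 9.81 m/s² × 8990 m = 2.506×10^8 Pa = 36340 psi
Total = 8192 + 36340 = 44532 psi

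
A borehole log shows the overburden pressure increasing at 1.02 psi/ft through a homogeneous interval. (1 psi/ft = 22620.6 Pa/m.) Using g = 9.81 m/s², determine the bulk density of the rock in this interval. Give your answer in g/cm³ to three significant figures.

2.35 g/cm³

ρ = (dP/dz)/g = 1.02 psi/ft / 9.81 m/s² = 23073 Pa/m / 9.81 m/s² = 2352.0 kg/m³
= 2.352 g/cm³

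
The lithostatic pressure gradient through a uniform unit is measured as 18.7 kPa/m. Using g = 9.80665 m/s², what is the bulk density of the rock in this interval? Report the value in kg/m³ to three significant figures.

ρ = (dP/dz)/g = 18.7 kPa/m / 9.80665 m/s² = 18700 Pa/m / 9.80665 m/s² = 1906.9 kg/m³

1910 kg/m³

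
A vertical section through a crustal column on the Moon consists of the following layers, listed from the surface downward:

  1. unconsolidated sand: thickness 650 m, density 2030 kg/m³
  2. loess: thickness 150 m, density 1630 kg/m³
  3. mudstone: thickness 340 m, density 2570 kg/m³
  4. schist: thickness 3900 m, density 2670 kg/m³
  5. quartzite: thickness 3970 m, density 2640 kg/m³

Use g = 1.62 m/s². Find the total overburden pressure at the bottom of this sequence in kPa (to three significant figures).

37800 kPa

unconsolidated sand: 2030 kg/m³ × 1.62 m/s² × 650 m = 2.138×10^6 Pa = 2138 kPa
loess: 1630 kg/m³ × 1.62 m/s² × 150 m = 3.961×10^5 Pa = 396.1 kPa
mudstone: 2570 kg/m³ × 1.62 m/s² × 340 m = 1.416×10^6 Pa = 1416 kPa
schist: 2670 kg/m³ × 1.62 m/s² × 3900 m = 1.687×10^7 Pa = 16869 kPa
quartzite: 2640 kg/m³ × 1.62 m/s² × 3970 m = 1.698×10^7 Pa = 16979 kPa
Total = 2138 + 396.1 + 1416 + 16869 + 16979 = 37797 kPa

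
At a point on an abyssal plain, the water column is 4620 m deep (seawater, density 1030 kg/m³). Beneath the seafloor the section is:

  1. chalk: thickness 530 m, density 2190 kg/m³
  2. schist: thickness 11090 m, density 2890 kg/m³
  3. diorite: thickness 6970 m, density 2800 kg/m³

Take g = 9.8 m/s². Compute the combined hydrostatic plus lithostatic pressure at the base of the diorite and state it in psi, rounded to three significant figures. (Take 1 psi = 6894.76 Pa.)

seawater: 1030 kg/m³ × 9.8 m/s² × 4620 m = 4.663×10^7 Pa = 6764 psi
chalk: 2190 kg/m³ × 9.8 m/s² × 530 m = 1.137×10^7 Pa = 1650 psi
schist: 2890 kg/m³ × 9.8 m/s² × 11090 m = 3.141×10^8 Pa = 45555 psi
diorite: 2800 kg/m³ × 9.8 m/s² × 6970 m = 1.913×10^8 Pa = 27739 psi
Total = 6764 + 1650 + 45555 + 27739 = 81708 psi

81700 psi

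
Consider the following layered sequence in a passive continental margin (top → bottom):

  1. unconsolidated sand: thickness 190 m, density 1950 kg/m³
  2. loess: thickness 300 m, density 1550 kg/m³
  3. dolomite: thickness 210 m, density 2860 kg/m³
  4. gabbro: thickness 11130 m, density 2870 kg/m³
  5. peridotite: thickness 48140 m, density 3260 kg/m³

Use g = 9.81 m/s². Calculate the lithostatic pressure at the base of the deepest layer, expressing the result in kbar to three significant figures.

18.7 kbar

unconsolidated sand: 1950 kg/m³ × 9.81 m/s² × 190 m = 3.635×10^6 Pa = 0.03635 kbar
loess: 1550 kg/m³ × 9.81 m/s² × 300 m = 4.562×10^6 Pa = 0.04562 kbar
dolomite: 2860 kg/m³ × 9.81 m/s² × 210 m = 5.892×10^6 Pa = 0.05892 kbar
gabbro: 2870 kg/m³ × 9.81 m/s² × 11130 m = 3.134×10^8 Pa = 3.134 kbar
peridotite: 3260 kg/m³ × 9.81 m/s² × 48140 m = 1.540×10^9 Pa = 15.40 kbar
Total = 0.03635 + 0.04562 + 0.05892 + 3.134 + 15.40 = 18.670 kbar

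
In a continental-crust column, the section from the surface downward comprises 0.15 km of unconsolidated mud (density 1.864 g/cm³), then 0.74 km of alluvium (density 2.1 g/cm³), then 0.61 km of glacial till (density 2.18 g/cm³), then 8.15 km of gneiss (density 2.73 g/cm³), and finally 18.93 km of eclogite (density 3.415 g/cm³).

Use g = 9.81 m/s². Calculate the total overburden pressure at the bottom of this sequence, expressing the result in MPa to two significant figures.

unconsolidated mud: 1864 kg/m³ × 9.81 m/s² × 150 m = 2.743×10^6 Pa = 2.743 MPa
alluvium: 2100 kg/m³ × 9.81 m/s² × 740 m = 1.524×10^7 Pa = 15.24 MPa
glacial till: 2180 kg/m³ × 9.81 m/s² × 610 m = 1.305×10^7 Pa = 13.05 MPa
gneiss: 2730 kg/m³ × 9.81 m/s² × 8150 m = 2.183×10^8 Pa = 218.3 MPa
eclogite: 3415 kg/m³ × 9.81 m/s² × 18930 m = 6.342×10^8 Pa = 634.2 MPa
Total = 2.743 + 15.24 + 13.05 + 218.3 + 634.2 = 883.48 MPa

880 MPa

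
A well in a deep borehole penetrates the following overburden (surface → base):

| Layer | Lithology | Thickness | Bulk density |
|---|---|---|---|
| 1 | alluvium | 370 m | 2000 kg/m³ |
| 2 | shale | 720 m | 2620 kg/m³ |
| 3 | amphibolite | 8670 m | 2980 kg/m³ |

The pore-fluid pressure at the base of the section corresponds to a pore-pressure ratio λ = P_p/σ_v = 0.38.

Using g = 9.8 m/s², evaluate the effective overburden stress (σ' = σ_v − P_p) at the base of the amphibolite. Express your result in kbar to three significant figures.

Overburden (lithostatic) stress σ_v:
alluvium: 2000 kg/m³ × 9.8 m/s² × 370 m = 7.252×10^6 Pa = 7.252 MPa
shale: 2620 kg/m³ × 9.8 m/s² × 720 m = 1.849×10^7 Pa = 18.49 MPa
amphibolite: 2980 kg/m³ × 9.8 m/s² × 8670 m = 2.532×10^8 Pa = 253.2 MPa
Total = 7.252 + 18.49 + 253.2 = 278.94 MPa
Pore pressure P_p = λ·σ_v = 0.38 × 278.9 MPa = 106.0 MPa
Effective stress σ' = σ_v − P_p = 278.9 − 106.0 = 172.94 MPa = 1.7294 kbar

1.73 kbar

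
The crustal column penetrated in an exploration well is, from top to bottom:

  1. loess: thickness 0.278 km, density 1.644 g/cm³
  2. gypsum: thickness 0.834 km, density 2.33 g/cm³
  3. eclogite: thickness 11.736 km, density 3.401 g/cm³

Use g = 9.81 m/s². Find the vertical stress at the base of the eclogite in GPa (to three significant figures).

0.415 GPa

loess: 1644 kg/m³ × 9.81 m/s² × 278 m = 4.483×10^6 Pa = 4.483×10^-3 GPa
gypsum: 2330 kg/m³ × 9.81 m/s² × 834 m = 1.906×10^7 Pa = 0.01906 GPa
eclogite: 3401 kg/m³ × 9.81 m/s² × 11736 m = 3.916×10^8 Pa = 0.3916 GPa
Total = 4.483×10^-3 + 0.01906 + 0.3916 = 0.41510 GPa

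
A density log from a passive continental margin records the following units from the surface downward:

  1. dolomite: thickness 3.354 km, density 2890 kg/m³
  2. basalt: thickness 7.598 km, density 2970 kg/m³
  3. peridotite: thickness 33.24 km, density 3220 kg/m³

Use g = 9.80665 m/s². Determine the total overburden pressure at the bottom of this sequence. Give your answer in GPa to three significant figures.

dolomite: 2890 kg/m³ × 9.80665 m/s² × 3354 m = 9.506×10^7 Pa = 0.09506 GPa
basalt: 2970 kg/m³ × 9.80665 m/s² × 7598 m = 2.213×10^8 Pa = 0.2213 GPa
peridotite: 3220 kg/m³ × 9.80665 m/s² × 33240 m = 1.050×10^9 Pa = 1.050 GPa
Total = 0.09506 + 0.2213 + 1.050 = 1.3660 GPa

1.37 GPa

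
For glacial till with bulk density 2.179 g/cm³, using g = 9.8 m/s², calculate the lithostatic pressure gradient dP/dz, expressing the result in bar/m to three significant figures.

0.214 bar/m

dP/dz = ρg = 2179 kg/m³ × 9.8 m/s² = 21354 Pa/m
= 21354 Pa/m × (1 bar/m / 1.0000×10^5 Pa/m) = 0.21354 bar/m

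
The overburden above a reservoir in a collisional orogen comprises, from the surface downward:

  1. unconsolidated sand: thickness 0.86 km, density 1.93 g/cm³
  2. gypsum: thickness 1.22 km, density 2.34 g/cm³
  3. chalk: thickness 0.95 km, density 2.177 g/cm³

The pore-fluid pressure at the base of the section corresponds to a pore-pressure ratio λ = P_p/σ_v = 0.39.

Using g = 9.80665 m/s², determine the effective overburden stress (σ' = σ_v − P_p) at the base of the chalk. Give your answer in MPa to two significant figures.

39 MPa

Overburden (lithostatic) stress σ_v:
unconsolidated sand: 1930 kg/m³ × 9.80665 m/s² × 860 m = 1.628×10^7 Pa = 16.28 MPa
gypsum: 2340 kg/m³ × 9.80665 m/s² × 1220 m = 2.800×10^7 Pa = 28.00 MPa
chalk: 2177 kg/m³ × 9.80665 m/s² × 950 m = 2.028×10^7 Pa = 20.28 MPa
Total = 16.28 + 28.00 + 20.28 = 64.555 MPa
Pore pressure P_p = λ·σ_v = 0.39 × 64.55 MPa = 25.18 MPa
Effective stress σ' = σ_v − P_p = 64.55 − 25.18 = 39.378 MPa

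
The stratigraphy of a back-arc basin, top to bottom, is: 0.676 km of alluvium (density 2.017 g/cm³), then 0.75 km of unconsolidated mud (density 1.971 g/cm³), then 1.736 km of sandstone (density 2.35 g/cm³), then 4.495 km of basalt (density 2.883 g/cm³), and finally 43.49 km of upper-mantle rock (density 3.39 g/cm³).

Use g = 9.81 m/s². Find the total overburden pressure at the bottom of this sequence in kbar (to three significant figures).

16.4 kbar

alluvium: 2017 kg/m³ × 9.81 m/s² × 676 m = 1.338×10^7 Pa = 0.1338 kbar
unconsolidated mud: 1971 kg/m³ × 9.81 m/s² × 750 m = 1.450×10^7 Pa = 0.1450 kbar
sandstone: 2350 kg/m³ × 9.81 m/s² × 1736 m = 4.002×10^7 Pa = 0.4002 kbar
basalt: 2883 kg/m³ × 9.81 m/s² × 4495 m = 1.271×10^8 Pa = 1.271 kbar
upper-mantle rock: 3390 kg/m³ × 9.81 m/s² × 43490 m = 1.446×10^9 Pa = 14.46 kbar
Total = 0.1338 + 0.1450 + 0.4002 + 1.271 + 14.46 = 16.413 kbar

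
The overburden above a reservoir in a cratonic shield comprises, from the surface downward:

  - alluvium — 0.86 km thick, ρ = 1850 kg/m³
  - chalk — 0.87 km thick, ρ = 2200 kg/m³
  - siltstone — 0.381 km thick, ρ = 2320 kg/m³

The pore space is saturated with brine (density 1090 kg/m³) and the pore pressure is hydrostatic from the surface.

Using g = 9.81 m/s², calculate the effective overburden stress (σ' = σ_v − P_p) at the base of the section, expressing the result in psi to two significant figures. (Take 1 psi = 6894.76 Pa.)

3000 psi

Overburden (lithostatic) stress σ_v:
alluvium: 1850 kg/m³ × 9.81 m/s² × 860 m = 1.561×10^7 Pa = 15.61 MPa
chalk: 2200 kg/m³ × 9.81 m/s² × 870 m = 1.878×10^7 Pa = 18.78 MPa
siltstone: 2320 kg/m³ × 9.81 m/s² × 381 m = 8.671×10^6 Pa = 8.671 MPa
Total = 15.61 + 18.78 + 8.671 = 43.055 MPa
Pore pressure P_p = 1090 kg/m³ × 9.81 m/s² × 2111 m = 2.257×10^7 Pa = 22.57 MPa
Effective stress σ' = σ_v − P_p = 43.06 − 22.57 = 20.483 MPa = 2970.7 psi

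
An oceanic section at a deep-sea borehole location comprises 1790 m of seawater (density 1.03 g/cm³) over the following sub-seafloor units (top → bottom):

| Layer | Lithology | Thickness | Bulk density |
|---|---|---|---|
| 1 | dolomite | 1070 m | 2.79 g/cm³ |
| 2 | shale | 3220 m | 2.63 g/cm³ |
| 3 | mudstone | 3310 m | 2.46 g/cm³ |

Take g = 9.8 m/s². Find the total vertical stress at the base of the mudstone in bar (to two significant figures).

seawater: 1030 kg/m³ × 9.8 m/s² × 1790 m = 1.807×10^7 Pa = 180.7 bar
dolomite: 2790 kg/m³ × 9.8 m/s² × 1070 m = 2.926×10^7 Pa = 292.6 bar
shale: 2630 kg/m³ × 9.8 m/s² × 3220 m = 8.299×10^7 Pa = 829.9 bar
mudstone: 2460 kg/m³ × 9.8 m/s² × 3310 m = 7.980×10^7 Pa = 798.0 bar
Total = 180.7 + 292.6 + 829.9 + 798.0 = 2101.1 bar

2100 bar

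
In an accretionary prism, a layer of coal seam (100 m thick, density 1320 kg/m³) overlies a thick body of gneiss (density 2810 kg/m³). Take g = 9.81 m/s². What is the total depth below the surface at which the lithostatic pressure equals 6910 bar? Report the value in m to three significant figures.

Pressure at base of upper layers: 1320×9.81×100 = 1.295×10^6 Pa = 12.95 bar
Remaining pressure to be supplied by gneiss: 6.910×10^8 − 1.295×10^6 = 6.897×10^8 Pa
Additional depth in gneiss = 6.897×10^8 Pa / (2810 kg/m³ × 9.81 m/s²) = 25020 m
Total depth = 100 m + 25020 m = 25120 m

25100 m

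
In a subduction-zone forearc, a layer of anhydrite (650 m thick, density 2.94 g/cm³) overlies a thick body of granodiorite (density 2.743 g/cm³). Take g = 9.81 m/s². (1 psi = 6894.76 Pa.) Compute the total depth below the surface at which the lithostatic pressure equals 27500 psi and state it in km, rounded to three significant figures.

7.00 km

Pressure at base of upper layers: 2940×9.81×650 = 1.875×10^7 Pa = 2719 psi
Remaining pressure to be supplied by granodiorite: 1.896×10^8 − 1.875×10^7 = 1.709×10^8 Pa
Additional depth in granodiorite = 1.709×10^8 Pa / (2743 kg/m³ × 9.81 m/s²) = 6349.5 m
Total depth = 650 m + 6349.5 m = 6999.5 m
= 6.9995 km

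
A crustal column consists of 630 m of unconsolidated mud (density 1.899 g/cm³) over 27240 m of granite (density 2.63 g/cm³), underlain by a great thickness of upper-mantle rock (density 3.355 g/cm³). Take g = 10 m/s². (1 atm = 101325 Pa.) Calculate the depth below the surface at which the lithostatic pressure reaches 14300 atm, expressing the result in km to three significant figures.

49.3 km

Pressure at base of upper layers: 1899×10×630 + 2630×10×27240 = 7.284×10^8 Pa = 7189 atm
Remaining pressure to be supplied by upper-mantle rock: 1.449×10^9 − 7.284×10^8 = 7.206×10^8 Pa
Additional depth in upper-mantle rock = 7.206×10^8 Pa / (3355 kg/m³ × 10 m/s²) = 21478 m
Total depth = 27870 m + 21478 m = 49348 m
= 49.348 km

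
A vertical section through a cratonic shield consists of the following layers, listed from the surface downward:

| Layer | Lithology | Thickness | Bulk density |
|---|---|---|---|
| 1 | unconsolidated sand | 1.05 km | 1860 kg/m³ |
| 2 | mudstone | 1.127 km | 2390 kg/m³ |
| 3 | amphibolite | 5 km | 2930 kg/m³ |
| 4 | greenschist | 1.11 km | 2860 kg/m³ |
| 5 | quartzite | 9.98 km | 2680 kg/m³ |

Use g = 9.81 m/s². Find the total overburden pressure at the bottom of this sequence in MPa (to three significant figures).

483 MPa

unconsolidated sand: 1860 kg/m³ × 9.81 m/s² × 1050 m = 1.916×10^7 Pa = 19.16 MPa
mudstone: 2390 kg/m³ × 9.81 m/s² × 1127 m = 2.642×10^7 Pa = 26.42 MPa
amphibolite: 2930 kg/m³ × 9.81 m/s² × 5000 m = 1.437×10^8 Pa = 143.7 MPa
greenschist: 2860 kg/m³ × 9.81 m/s² × 1110 m = 3.114×10^7 Pa = 31.14 MPa
quartzite: 2680 kg/m³ × 9.81 m/s² × 9980 m = 2.624×10^8 Pa = 262.4 MPa
Total = 19.16 + 26.42 + 143.7 + 31.14 + 262.4 = 482.82 MPa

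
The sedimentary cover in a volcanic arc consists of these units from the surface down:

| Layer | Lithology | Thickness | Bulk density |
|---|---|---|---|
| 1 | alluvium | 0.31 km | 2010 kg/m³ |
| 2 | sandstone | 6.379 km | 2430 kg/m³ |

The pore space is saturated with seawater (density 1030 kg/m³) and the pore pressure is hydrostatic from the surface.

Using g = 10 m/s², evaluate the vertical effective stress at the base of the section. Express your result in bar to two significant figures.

Overburden (lithostatic) stress σ_v:
alluvium: 2010 kg/m³ × 10 m/s² × 310 m = 6.231×10^6 Pa = 6.231 MPa
sandstone: 2430 kg/m³ × 10 m/s² × 6379 m = 1.550×10^8 Pa = 155.0 MPa
Total = 6.231 + 155.0 = 161.24 MPa
Pore pressure P_p = 1030 kg/m³ × 10 m/s² × 6689 m = 6.890×10^7 Pa = 68.90 MPa
Effective stress σ' = σ_v − P_p = 161.2 − 68.90 = 92.344 MPa = 923.44 bar

920 bar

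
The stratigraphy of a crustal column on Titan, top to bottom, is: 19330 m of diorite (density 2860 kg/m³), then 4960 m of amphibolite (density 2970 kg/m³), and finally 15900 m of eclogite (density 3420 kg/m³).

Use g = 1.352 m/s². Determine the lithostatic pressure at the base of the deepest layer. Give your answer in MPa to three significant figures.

diorite: 2860 kg/m³ × 1.352 m/s² × 19330 m = 7.474×10^7 Pa = 74.74 MPa
amphibolite: 2970 kg/m³ × 1.352 m/s² × 4960 m = 1.992×10^7 Pa = 19.92 MPa
eclogite: 3420 kg/m³ × 1.352 m/s² × 15900 m = 7.352×10^7 Pa = 73.52 MPa
Total = 74.74 + 19.92 + 73.52 = 168.18 MPa

168 MPa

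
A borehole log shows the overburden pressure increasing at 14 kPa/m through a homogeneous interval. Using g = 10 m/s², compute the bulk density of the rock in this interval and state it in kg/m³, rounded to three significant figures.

1400 kg/m³

ρ = (dP/dz)/g = 14 kPa/m / 10 m/s² = 14000 Pa/m / 10 m/s² = 1400.0 kg/m³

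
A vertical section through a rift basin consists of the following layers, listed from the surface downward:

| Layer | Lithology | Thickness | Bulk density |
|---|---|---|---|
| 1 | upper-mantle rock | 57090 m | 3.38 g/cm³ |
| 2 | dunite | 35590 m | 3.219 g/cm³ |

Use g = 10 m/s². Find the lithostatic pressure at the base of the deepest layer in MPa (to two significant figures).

upper-mantle rock: 3380 kg/m³ × 10 m/s² × 57090 m = 1.930×10^9 Pa = 1930 MPa
dunite: 3219 kg/m³ × 10 m/s² × 35590 m = 1.146×10^9 Pa = 1146 MPa
Total = 1930 + 1146 = 3075.3 MPa

3100 MPa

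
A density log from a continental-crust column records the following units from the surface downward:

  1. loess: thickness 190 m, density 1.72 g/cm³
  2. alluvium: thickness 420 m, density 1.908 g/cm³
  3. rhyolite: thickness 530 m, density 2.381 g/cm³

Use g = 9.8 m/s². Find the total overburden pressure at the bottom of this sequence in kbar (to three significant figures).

0.234 kbar

loess: 1720 kg/m³ × 9.8 m/s² × 190 m = 3.203×10^6 Pa = 0.03203 kbar
alluvium: 1908 kg/m³ × 9.8 m/s² × 420 m = 7.853×10^6 Pa = 0.07853 kbar
rhyolite: 2381 kg/m³ × 9.8 m/s² × 530 m = 1.237×10^7 Pa = 0.1237 kbar
Total = 0.03203 + 0.07853 + 0.1237 = 0.23423 kbar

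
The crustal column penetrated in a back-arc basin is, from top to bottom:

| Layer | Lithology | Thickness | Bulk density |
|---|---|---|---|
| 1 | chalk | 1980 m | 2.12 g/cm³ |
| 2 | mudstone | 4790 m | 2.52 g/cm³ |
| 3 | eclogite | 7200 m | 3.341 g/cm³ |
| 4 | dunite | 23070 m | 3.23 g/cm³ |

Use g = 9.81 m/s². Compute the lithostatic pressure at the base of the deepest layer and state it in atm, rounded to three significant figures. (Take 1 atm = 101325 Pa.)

chalk: 2120 kg/m³ × 9.81 m/s² × 1980 m = 4.118×10^7 Pa = 406.4 atm
mudstone: 2520 kg/m³ × 9.81 m/s² × 4790 m = 1.184×10^8 Pa = 1169 atm
eclogite: 3341 kg/m³ × 9.81 m/s² × 7200 m = 2.360×10^8 Pa = 2329 atm
dunite: 3230 kg/m³ × 9.81 m/s² × 23070 m = 7.310×10^8 Pa = 7214 atm
Total = 406.4 + 1169 + 2329 + 7214 = 11118 atm

11100 atm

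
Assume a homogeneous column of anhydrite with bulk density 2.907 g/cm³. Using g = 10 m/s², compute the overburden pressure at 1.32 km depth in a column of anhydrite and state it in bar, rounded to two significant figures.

380 bar

anhydrite: 2907 kg/m³ × 10 m/s² × 1320 m = 3.837×10^7 Pa = 383.7 bar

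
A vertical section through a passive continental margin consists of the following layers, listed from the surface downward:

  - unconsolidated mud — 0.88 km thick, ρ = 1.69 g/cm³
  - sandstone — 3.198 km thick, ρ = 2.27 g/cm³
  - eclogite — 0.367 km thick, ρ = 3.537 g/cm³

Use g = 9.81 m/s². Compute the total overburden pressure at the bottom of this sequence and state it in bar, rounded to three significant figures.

985 bar

unconsolidated mud: 1690 kg/m³ × 9.81 m/s² × 880 m = 1.459×10^7 Pa = 145.9 bar
sandstone: 2270 kg/m³ × 9.81 m/s² × 3198 m = 7.122×10^7 Pa = 712.2 bar
eclogite: 3537 kg/m³ × 9.81 m/s² × 367 m = 1.273×10^7 Pa = 127.3 bar
Total = 145.9 + 712.2 + 127.3 = 985.39 bar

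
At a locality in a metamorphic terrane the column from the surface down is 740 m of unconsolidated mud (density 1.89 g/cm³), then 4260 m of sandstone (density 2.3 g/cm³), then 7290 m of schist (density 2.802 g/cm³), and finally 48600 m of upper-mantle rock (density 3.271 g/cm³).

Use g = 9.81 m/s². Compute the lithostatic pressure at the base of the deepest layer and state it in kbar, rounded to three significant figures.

18.7 kbar

unconsolidated mud: 1890 kg/m³ × 9.81 m/s² × 740 m = 1.372×10^7 Pa = 0.1372 kbar
sandstone: 2300 kg/m³ × 9.81 m/s² × 4260 m = 9.612×10^7 Pa = 0.9612 kbar
schist: 2802 kg/m³ × 9.81 m/s² × 7290 m = 2.004×10^8 Pa = 2.004 kbar
upper-mantle rock: 3271 kg/m³ × 9.81 m/s² × 48600 m = 1.560×10^9 Pa = 15.60 kbar
Total = 0.1372 + 0.9612 + 2.004 + 15.60 = 18.697 kbar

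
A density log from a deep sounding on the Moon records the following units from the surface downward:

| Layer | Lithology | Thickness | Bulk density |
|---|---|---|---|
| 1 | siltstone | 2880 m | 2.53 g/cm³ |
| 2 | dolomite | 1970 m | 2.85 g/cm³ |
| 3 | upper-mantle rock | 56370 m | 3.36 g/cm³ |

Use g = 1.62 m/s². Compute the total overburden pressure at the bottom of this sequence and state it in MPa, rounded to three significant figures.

328 MPa

siltstone: 2530 kg/m³ × 1.62 m/s² × 2880 m = 1.180×10^7 Pa = 11.80 MPa
dolomite: 2850 kg/m³ × 1.62 m/s² × 1970 m = 9.095×10^6 Pa = 9.095 MPa
upper-mantle rock: 3360 kg/m³ × 1.62 m/s² × 56370 m = 3.068×10^8 Pa = 306.8 MPa
Total = 11.80 + 9.095 + 306.8 = 327.73 MPa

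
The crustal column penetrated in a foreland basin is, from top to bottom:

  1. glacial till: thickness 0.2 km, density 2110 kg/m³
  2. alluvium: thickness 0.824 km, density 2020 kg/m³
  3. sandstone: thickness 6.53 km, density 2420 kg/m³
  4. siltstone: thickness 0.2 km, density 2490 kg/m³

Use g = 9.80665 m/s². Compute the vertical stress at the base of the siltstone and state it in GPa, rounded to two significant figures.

0.18 GPa

glacial till: 2110 kg/m³ × 9.80665 m/s² × 200 m = 4.138×10^6 Pa = 4.138×10^-3 GPa
alluvium: 2020 kg/m³ × 9.80665 m/s² × 824 m = 1.632×10^7 Pa = 0.01632 GPa
sandstone: 2420 kg/m³ × 9.80665 m/s² × 6530 m = 1.550×10^8 Pa = 0.1550 GPa
siltstone: 2490 kg/m³ × 9.80665 m/s² × 200 m = 4.884×10^6 Pa = 4.884×10^-3 GPa
Total = 4.138×10^-3 + 0.01632 + 0.1550 + 4.884×10^-3 = 0.18032 GPa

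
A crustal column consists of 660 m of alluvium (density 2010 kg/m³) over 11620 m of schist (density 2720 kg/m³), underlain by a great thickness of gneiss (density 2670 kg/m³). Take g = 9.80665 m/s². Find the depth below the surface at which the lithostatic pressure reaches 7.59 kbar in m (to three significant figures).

Pressure at base of upper layers: 2010×9.80665×660 + 2720×9.80665×11620 = 3.230×10^8 Pa = 3.230 kbar
Remaining pressure to be supplied by gneiss: 7.590×10^8 − 3.230×10^8 = 4.360×10^8 Pa
Additional depth in gneiss = 4.360×10^8 Pa / (2670 kg/m³ × 9.80665 m/s²) = 16653 m
Total depth = 12280 m + 16653 m = 28933 m

28900 m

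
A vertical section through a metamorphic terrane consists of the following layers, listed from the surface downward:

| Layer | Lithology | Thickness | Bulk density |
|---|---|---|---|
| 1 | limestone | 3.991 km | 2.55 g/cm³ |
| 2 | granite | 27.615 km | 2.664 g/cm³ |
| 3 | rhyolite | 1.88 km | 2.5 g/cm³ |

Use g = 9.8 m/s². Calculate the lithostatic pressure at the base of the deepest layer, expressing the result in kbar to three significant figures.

8.67 kbar

limestone: 2550 kg/m³ × 9.8 m/s² × 3991 m = 9.974×10^7 Pa = 0.9974 kbar
granite: 2664 kg/m³ × 9.8 m/s² × 27615 m = 7.210×10^8 Pa = 7.210 kbar
rhyolite: 2500 kg/m³ × 9.8 m/s² × 1880 m = 4.606×10^7 Pa = 0.4606 kbar
Total = 0.9974 + 7.210 + 0.4606 = 8.6675 kbar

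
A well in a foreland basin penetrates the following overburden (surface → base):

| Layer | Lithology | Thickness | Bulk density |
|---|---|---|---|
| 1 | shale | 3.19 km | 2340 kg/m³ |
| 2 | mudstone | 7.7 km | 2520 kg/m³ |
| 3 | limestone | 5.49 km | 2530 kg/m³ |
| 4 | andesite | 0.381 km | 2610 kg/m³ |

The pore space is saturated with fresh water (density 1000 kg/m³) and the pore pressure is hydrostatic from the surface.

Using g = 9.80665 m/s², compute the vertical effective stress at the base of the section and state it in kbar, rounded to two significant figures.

Overburden (lithostatic) stress σ_v:
shale: 2340 kg/m³ × 9.80665 m/s² × 3190 m = 7.320×10^7 Pa = 73.20 MPa
mudstone: 2520 kg/m³ × 9.80665 m/s² × 7700 m = 1.903×10^8 Pa = 190.3 MPa
limestone: 2530 kg/m³ × 9.80665 m/s² × 5490 m = 1.362×10^8 Pa = 136.2 MPa
andesite: 2610 kg/m³ × 9.80665 m/s² × 381 m = 9.752×10^6 Pa = 9.752 MPa
Total = 73.20 + 190.3 + 136.2 + 9.752 = 409.45 MPa
Pore pressure P_p = 1000 kg/m³ × 9.80665 m/s² × 16761 m = 1.644×10^8 Pa = 164.4 MPa
Effective stress σ' = σ_v − P_p = 409.5 − 164.4 = 245.08 MPa = 2.4508 kbar

2.5 kbar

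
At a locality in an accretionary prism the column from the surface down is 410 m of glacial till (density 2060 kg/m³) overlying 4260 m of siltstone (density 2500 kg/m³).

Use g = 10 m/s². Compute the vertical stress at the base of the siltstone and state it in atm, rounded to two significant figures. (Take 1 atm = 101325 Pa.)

1100 atm

glacial till: 2060 kg/m³ × 10 m/s² × 410 m = 8.446×10^6 Pa = 83.36 atm
siltstone: 2500 kg/m³ × 10 m/s² × 4260 m = 1.065×10^8 Pa = 1051 atm
Total = 83.36 + 1051 = 1134.4 atm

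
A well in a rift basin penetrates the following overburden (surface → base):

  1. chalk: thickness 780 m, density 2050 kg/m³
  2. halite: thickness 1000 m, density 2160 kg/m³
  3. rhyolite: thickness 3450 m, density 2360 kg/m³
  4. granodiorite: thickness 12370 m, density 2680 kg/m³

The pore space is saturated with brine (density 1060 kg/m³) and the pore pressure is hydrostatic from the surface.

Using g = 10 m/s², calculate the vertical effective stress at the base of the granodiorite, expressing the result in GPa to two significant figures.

0.26 GPa

Overburden (lithostatic) stress σ_v:
chalk: 2050 kg/m³ × 10 m/s² × 780 m = 1.599×10^7 Pa = 15.99 MPa
halite: 2160 kg/m³ × 10 m/s² × 1000 m = 2.160×10^7 Pa = 21.60 MPa
rhyolite: 2360 kg/m³ × 10 m/s² × 3450 m = 8.142×10^7 Pa = 81.42 MPa
granodiorite: 2680 kg/m³ × 10 m/s² × 12370 m = 3.315×10^8 Pa = 331.5 MPa
Total = 15.99 + 21.60 + 81.42 + 331.5 = 450.53 MPa
Pore pressure P_p = 1060 kg/m³ × 10 m/s² × 17600 m = 1.866×10^8 Pa = 186.6 MPa
Effective stress σ' = σ_v − P_p = 450.5 − 186.6 = 263.97 MPa = 0.26397 GPa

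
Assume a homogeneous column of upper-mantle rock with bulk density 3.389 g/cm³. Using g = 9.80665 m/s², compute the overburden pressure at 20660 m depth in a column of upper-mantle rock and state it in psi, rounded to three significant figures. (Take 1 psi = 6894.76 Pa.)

99600 psi

upper-mantle rock: 3389 kg/m³ × 9.80665 m/s² × 20660 m = 6.866×10^8 Pa = 99587 psi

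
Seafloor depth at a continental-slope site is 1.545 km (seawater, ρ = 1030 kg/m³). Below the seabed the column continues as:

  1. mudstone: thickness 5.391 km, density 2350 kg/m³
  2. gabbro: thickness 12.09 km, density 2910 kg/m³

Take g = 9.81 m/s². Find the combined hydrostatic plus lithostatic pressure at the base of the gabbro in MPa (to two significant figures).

seawater: 1030 kg/m³ × 9.81 m/s² × 1545 m = 1.561×10^7 Pa = 15.61 MPa
mudstone: 2350 kg/m³ × 9.81 m/s² × 5391 m = 1.243×10^8 Pa = 124.3 MPa
gabbro: 2910 kg/m³ × 9.81 m/s² × 12090 m = 3.451×10^8 Pa = 345.1 MPa
Total = 15.61 + 124.3 + 345.1 = 485.03 MPa

490 MPa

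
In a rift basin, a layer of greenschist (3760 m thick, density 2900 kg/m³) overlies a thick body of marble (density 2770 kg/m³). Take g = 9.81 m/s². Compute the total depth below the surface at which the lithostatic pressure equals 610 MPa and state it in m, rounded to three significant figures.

Pressure at base of upper layers: 2900×9.81×3760 = 1.070×10^8 Pa = 107.0 MPa
Remaining pressure to be supplied by marble: 6.100×10^8 − 1.070×10^8 = 5.030×10^8 Pa
Additional depth in marble = 5.030×10^8 Pa / (2770 kg/m³ × 9.81 m/s²) = 18512 m
Total depth = 3760 m + 18512 m = 22272 m

22300 m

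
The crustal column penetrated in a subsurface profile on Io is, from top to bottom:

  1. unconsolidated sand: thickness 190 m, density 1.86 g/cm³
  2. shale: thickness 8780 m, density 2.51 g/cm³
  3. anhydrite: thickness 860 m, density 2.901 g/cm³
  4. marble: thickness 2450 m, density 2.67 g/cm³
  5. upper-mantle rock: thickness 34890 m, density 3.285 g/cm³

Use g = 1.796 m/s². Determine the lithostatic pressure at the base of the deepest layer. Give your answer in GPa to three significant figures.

unconsolidated sand: 1860 kg/m³ × 1.796 m/s² × 190 m = 6.347×10^5 Pa = 6.347×10^-4 GPa
shale: 2510 kg/m³ × 1.796 m/s² × 8780 m = 3.958×10^7 Pa = 0.03958 GPa
anhydrite: 2901 kg/m³ × 1.796 m/s² × 860 m = 4.481×10^6 Pa = 4.481×10^-3 GPa
marble: 2670 kg/m³ × 1.796 m/s² × 2450 m = 1.175×10^7 Pa = 0.01175 GPa
upper-mantle rock: 3285 kg/m³ × 1.796 m/s² × 34890 m = 2.058×10^8 Pa = 0.2058 GPa
Total = 6.347×10^-4 + 0.03958 + 4.481×10^-3 + 0.01175 + 0.2058 = 0.26229 GPa

0.262 GPa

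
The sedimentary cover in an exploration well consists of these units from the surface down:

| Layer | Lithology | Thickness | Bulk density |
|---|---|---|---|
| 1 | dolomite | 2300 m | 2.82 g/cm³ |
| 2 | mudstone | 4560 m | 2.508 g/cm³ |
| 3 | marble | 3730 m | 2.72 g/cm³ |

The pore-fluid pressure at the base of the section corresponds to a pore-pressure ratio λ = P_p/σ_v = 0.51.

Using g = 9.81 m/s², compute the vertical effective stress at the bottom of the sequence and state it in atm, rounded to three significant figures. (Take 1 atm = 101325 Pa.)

1330 atm

Overburden (lithostatic) stress σ_v:
dolomite: 2820 kg/m³ × 9.81 m/s² × 2300 m = 6.363×10^7 Pa = 63.63 MPa
mudstone: 2508 kg/m³ × 9.81 m/s² × 4560 m = 1.122×10^8 Pa = 112.2 MPa
marble: 2720 kg/m³ × 9.81 m/s² × 3730 m = 9.953×10^7 Pa = 99.53 MPa
Total = 63.63 + 112.2 + 99.53 = 275.35 MPa
Pore pressure P_p = λ·σ_v = 0.51 × 275.3 MPa = 140.4 MPa
Effective stress σ' = σ_v − P_p = 275.3 − 140.4 = 134.92 MPa = 1331.6 atm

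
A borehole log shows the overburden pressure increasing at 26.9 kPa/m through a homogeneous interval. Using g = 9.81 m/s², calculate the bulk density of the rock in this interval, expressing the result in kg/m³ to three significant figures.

2740 kg/m³

ρ = (dP/dz)/g = 26.9 kPa/m / 9.81 m/s² = 26900 Pa/m / 9.81 m/s² = 2742.1 kg/m³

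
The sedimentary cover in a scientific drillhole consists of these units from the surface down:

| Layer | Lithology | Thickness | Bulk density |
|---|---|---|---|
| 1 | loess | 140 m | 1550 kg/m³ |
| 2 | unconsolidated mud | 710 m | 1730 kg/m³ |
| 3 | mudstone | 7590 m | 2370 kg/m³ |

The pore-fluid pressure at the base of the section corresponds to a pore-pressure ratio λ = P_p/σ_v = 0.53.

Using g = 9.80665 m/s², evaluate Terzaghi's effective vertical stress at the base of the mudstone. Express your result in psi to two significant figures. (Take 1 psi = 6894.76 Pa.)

13000 psi

Overburden (lithostatic) stress σ_v:
loess: 1550 kg/m³ × 9.80665 m/s² × 140 m = 2.128×10^6 Pa = 2.128 MPa
unconsolidated mud: 1730 kg/m³ × 9.80665 m/s² × 710 m = 1.205×10^7 Pa = 12.05 MPa
mudstone: 2370 kg/m³ × 9.80665 m/s² × 7590 m = 1.764×10^8 Pa = 176.4 MPa
Total = 2.128 + 12.05 + 176.4 = 190.58 MPa
Pore pressure P_p = λ·σ_v = 0.53 × 190.6 MPa = 101.0 MPa
Effective stress σ' = σ_v − P_p = 190.6 − 101.0 = 89.572 MPa = 12991 psi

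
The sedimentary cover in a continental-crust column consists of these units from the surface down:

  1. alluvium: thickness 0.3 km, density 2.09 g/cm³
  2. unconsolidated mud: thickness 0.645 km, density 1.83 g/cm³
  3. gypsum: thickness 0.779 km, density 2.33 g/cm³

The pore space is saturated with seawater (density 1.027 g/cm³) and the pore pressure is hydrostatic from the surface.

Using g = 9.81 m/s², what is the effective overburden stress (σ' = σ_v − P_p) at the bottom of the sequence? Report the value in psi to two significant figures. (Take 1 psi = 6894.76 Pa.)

2600 psi

Overburden (lithostatic) stress σ_v:
alluvium: 2090 kg/m³ × 9.81 m/s² × 300 m = 6.151×10^6 Pa = 6.151 MPa
unconsolidated mud: 1830 kg/m³ × 9.81 m/s² × 645 m = 1.158×10^7 Pa = 11.58 MPa
gypsum: 2330 kg/m³ × 9.81 m/s² × 779 m = 1.781×10^7 Pa = 17.81 MPa
Total = 6.151 + 11.58 + 17.81 = 35.536 MPa
Pore pressure P_p = 1027 kg/m³ × 9.81 m/s² × 1724 m = 1.737×10^7 Pa = 17.37 MPa
Effective stress σ' = σ_v − P_p = 35.54 − 17.37 = 18.167 MPa = 2634.9 psi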